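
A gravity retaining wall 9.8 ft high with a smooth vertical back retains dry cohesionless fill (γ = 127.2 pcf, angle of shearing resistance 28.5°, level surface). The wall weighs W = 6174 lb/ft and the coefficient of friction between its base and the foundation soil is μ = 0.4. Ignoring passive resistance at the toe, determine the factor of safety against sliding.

1.14

K_a = tan²(45° − 28.5°/2) = 0.3540.
P_a = ½K_aγH² = 0.5×0.3540×127.2×9.8² = 2162 lb/ft, acting at H/3 = 3.267 ft above the base.
FS_sliding = μW / P_a = 0.4×6174 / 2162 = 1.142.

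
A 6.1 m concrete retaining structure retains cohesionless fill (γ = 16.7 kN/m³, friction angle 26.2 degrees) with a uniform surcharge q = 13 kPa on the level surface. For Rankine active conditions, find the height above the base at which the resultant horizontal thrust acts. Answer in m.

K_a = 0.3874.
Triangular part P₁ = ½K_aγH² = 120.4 at H/3 = 2.033 m; rectangular part P₂ = K_a q H = 30.72 at H/2 = 3.050 m.
ȳ = (P₁·2.033 + P₂·3.050)/(P₁+P₂) = 2.240 m.

2.24 m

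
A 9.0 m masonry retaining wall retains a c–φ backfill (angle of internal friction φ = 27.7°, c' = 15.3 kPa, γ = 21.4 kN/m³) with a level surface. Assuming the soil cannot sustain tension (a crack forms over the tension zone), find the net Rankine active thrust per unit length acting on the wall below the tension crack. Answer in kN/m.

172 kN/m

K_a = 0.3653; √K_a = 0.6044.
Tension-crack depth z_c = 2c/(γ√K_a) = 2×15.3/(21.4×0.6044) = 2.366 m.
σ_a at base = K_a γ H − 2c√K_a = 0.3653×21.4×9.0 − 2×15.3×0.6044 = 51.87 kPa.
P_a = ½ × 51.87 × (H − z_c) = 0.5×51.87×6.634 = 172.1 kN/m.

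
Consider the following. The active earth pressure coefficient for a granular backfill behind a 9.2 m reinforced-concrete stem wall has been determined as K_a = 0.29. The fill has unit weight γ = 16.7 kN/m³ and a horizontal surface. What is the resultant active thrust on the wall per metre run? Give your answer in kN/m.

205 kN/m

P = ½ K_a γ H² = 0.5 × 0.29 × 16.7 × 9.2² = 205.0 kN/m.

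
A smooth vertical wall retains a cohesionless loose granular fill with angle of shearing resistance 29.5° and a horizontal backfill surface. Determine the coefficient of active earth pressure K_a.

0.340

K_a = (1 − sin φ)/(1 + sin φ) = (1 − sin 29.5°)/(1 + sin 29.5°) = 0.3401.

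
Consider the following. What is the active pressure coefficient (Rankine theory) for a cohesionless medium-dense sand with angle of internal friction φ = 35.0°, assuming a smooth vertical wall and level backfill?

0.271

K_a = (1 − sin φ)/(1 + sin φ) = (1 − sin 35.0°)/(1 + sin 35.0°) = 0.2710.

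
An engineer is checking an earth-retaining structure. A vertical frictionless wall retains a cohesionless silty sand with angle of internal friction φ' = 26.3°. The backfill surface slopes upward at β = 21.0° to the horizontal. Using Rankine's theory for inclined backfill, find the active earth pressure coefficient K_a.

0.526

K_a = cos β · (cos β − √(cos²β − cos²φ)) / (cos β + √(cos²β − cos²φ)).
cos β = 0.9336, cos φ = 0.8965, √(cos²β − cos²φ) = 0.2605.
K_a = 0.9336 × (0.9336 − 0.2605)/(0.9336 + 0.2605) = 0.5262.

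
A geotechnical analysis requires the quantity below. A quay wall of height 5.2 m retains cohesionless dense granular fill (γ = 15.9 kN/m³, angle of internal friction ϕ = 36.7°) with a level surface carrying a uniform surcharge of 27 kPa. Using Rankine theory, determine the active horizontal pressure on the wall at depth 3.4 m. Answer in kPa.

K_a = (1 − sin φ)/(1 + sin φ) = 0.2519.
σ_v = γz + q = 15.9 × 3.4 + 27 = 81.06 kPa.
σ_h = K_a σ_v = 0.2519 × 81.06 = 20.42 kPa.

20.4 kPa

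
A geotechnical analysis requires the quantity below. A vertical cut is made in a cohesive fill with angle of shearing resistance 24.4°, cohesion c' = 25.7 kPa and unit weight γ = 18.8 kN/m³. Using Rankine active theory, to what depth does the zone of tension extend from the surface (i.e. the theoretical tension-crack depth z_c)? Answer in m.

K_a = tan²(45° − 24.4°/2) = 0.4153; √K_a = 0.6445.
The active pressure is zero where K_a γ z = 2c√K_a, so z_c = 2c/(γ√K_a) = 2×25.7/(18.8×0.6445) = 4.242 m.

4.24 m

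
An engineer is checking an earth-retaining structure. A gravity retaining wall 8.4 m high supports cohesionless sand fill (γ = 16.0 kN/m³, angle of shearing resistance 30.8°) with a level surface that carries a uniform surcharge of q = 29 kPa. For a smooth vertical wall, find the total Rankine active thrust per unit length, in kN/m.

K_a = tan²(45° − φ/2) = 0.3227.
Soil triangle: ½ K_a γ H² = 0.5×0.3227×16.0×8.4² = 182.2 kN/m.
Surcharge rectangle: K_a q H = 0.3227×29×8.4 = 78.61 kN/m.
Total = 182.2 + 78.61 = 260.8 kN/m.

261 kN/m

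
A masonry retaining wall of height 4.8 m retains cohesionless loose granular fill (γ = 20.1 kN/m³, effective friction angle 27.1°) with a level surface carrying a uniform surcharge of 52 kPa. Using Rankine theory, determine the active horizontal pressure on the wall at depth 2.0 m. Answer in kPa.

34.5 kPa

K_a = (1 − sin φ)/(1 + sin φ) = 0.3741.
σ_v = γz + q = 20.1 × 2.0 + 52 = 92.20 kPa.
σ_h = K_a σ_v = 0.3741 × 92.20 = 34.49 kPa.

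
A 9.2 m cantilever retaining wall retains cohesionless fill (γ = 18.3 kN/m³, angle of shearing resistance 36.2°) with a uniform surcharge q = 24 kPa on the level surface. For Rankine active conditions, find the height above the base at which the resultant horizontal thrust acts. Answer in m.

K_a = 0.2574.
Triangular part P₁ = ½K_aγH² = 199.3 at H/3 = 3.067 m; rectangular part P₂ = K_a q H = 56.83 at H/2 = 4.600 m.
ȳ = (P₁·3.067 + P₂·4.600)/(P₁+P₂) = 3.407 m.

3.41 m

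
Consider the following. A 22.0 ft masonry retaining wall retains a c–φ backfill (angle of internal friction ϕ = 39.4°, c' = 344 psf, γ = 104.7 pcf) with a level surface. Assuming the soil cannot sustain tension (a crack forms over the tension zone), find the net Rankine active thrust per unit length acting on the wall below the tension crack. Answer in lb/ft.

767 lb/ft

K_a = 0.2234; √K_a = 0.4727.
Tension-crack depth z_c = 2c/(γ√K_a) = 2×344/(104.7×0.4727) = 13.90 ft.
σ_a at base = K_a γ H − 2c√K_a = 0.2234×104.7×22.0 − 2×344×0.4727 = 189.5 psf.
P_a = ½ × 189.5 × (H − z_c) = 0.5×189.5×8.099 = 767.2 lb/ft.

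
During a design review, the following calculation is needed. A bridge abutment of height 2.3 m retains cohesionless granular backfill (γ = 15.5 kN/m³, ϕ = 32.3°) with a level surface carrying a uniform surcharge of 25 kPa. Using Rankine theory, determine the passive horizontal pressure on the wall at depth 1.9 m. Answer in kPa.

K_p = (1 + sin φ)/(1 − sin φ) = 3.295.
σ_v = γz + q = 15.5 × 1.9 + 25 = 54.45 kPa.
σ_h = K_p σ_v = 3.295 × 54.45 = 179.4 kPa.

179 kPa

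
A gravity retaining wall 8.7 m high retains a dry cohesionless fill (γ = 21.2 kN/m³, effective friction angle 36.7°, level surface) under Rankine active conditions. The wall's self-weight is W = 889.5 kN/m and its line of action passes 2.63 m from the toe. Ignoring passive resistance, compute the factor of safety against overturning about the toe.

3.99

K_a = tan²(45° − 36.7°/2) = 0.2519.
P_a = ½K_aγH² = 0.5×0.2519×21.2×8.7² = 202.1 kN/m, acting at H/3 = 2.900 m above the base.
Overturning moment M_o = P_a × H/3 = 202.1 × 2.900 = 586.0.
Resisting moment M_r = W × 2.63 = 889.5 × 2.63 = 2339.
FS_overturning = M_r/M_o = 2339/586.0 = 3.992.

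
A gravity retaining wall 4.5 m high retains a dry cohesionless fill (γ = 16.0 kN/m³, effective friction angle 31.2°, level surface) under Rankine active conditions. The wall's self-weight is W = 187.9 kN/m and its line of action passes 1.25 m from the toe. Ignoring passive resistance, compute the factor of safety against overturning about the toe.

K_a = tan²(45° − 31.2°/2) = 0.3175.
P_a = ½K_aγH² = 0.5×0.3175×16.0×4.5² = 51.43 kN/m, acting at H/3 = 1.500 m above the base.
Overturning moment M_o = P_a × H/3 = 51.43 × 1.500 = 77.15.
Resisting moment M_r = W × 1.25 = 187.9 × 1.25 = 234.9.
FS_overturning = M_r/M_o = 234.9/77.15 = 3.044.

3.04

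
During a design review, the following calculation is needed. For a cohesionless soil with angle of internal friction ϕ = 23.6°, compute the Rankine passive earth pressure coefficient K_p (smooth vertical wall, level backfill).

K_p = (1 + sin φ)/(1 − sin φ) = tan²(45° + 23.6°/2) = 2.335.

2.34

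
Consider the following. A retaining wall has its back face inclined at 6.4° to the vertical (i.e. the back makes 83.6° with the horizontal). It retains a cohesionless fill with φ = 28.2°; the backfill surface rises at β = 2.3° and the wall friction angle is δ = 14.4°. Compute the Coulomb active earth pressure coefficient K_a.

0.382

K_a = sin²(α+φ) / [sin²α · sin(α−δ) · (1 + √{sin(φ+δ)sin(φ−β) / (sin(α−δ)sin(α+β))})²].
With α = 83.6°, φ = 28.2°, δ = 14.4°, β = 2.3°: K_a = 0.3822.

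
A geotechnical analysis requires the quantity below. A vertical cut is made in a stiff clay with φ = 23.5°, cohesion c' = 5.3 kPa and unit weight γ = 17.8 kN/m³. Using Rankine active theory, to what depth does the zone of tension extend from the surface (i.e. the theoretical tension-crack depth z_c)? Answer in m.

K_a = tan²(45° − 23.5°/2) = 0.4298; √K_a = 0.6556.
The active pressure is zero where K_a γ z = 2c√K_a, so z_c = 2c/(γ√K_a) = 2×5.3/(17.8×0.6556) = 0.9083 m.

0.908 m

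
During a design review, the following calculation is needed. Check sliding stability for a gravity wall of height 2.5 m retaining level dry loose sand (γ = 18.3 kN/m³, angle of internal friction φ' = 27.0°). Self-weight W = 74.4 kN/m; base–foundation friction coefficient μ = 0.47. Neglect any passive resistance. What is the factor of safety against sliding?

1.63

K_a = tan²(45° − 27.0°/2) = 0.3755.
P_a = ½K_aγH² = 0.5×0.3755×18.3×2.5² = 21.48 kN/m, acting at H/3 = 0.8333 m above the base.
FS_sliding = μW / P_a = 0.47×74.4 / 21.48 = 1.628.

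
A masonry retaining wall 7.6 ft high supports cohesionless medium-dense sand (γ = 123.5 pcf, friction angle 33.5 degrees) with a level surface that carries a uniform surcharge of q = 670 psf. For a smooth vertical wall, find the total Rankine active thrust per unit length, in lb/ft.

K_a = tan²(45° − φ/2) = 0.2887.
Soil triangle: ½ K_a γ H² = 0.5×0.2887×123.5×7.6² = 1030 lb/ft.
Surcharge rectangle: K_a q H = 0.2887×670×7.6 = 1470 lb/ft.
Total = 1030 + 1470 = 2500 lb/ft.

2500 lb/ft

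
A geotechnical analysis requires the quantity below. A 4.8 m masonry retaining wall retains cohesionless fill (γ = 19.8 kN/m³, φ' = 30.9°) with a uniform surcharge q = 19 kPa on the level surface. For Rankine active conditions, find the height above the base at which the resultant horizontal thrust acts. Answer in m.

K_a = 0.3214.
Triangular part P₁ = ½K_aγH² = 73.31 at H/3 = 1.600 m; rectangular part P₂ = K_a q H = 29.31 at H/2 = 2.400 m.
ȳ = (P₁·1.600 + P₂·2.400)/(P₁+P₂) = 1.829 m.

1.83 m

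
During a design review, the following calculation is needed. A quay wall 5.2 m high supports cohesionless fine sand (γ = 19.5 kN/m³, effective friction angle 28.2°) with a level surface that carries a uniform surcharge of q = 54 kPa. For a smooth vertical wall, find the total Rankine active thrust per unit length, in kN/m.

K_a = tan²(45° − φ/2) = 0.3582.
Soil triangle: ½ K_a γ H² = 0.5×0.3582×19.5×5.2² = 94.43 kN/m.
Surcharge rectangle: K_a q H = 0.3582×54×5.2 = 100.6 kN/m.
Total = 94.43 + 100.6 = 195.0 kN/m.

195 kN/m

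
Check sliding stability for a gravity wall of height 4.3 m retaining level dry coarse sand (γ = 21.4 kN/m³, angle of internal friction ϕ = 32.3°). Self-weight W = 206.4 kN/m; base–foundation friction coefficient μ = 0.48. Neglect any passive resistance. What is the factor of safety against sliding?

K_a = tan²(45° − 32.3°/2) = 0.3035.
P_a = ½K_aγH² = 0.5×0.3035×21.4×4.3² = 60.04 kN/m, acting at H/3 = 1.433 m above the base.
FS_sliding = μW / P_a = 0.48×206.4 / 60.04 = 1.650.

1.65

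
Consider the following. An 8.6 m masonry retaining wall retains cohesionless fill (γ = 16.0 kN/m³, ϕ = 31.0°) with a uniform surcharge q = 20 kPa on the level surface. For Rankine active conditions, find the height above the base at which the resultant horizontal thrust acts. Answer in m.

3.19 m

K_a = 0.3201.
Triangular part P₁ = ½K_aγH² = 189.4 at H/3 = 2.867 m; rectangular part P₂ = K_a q H = 55.06 at H/2 = 4.300 m.
ȳ = (P₁·2.867 + P₂·4.300)/(P₁+P₂) = 3.189 m.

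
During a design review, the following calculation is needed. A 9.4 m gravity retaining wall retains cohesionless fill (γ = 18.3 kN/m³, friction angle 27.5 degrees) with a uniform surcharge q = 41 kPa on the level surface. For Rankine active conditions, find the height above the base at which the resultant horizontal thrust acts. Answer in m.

3.64 m

K_a = 0.3682.
Triangular part P₁ = ½K_aγH² = 297.7 at H/3 = 3.133 m; rectangular part P₂ = K_a q H = 141.9 at H/2 = 4.700 m.
ȳ = (P₁·3.133 + P₂·4.700)/(P₁+P₂) = 3.639 m.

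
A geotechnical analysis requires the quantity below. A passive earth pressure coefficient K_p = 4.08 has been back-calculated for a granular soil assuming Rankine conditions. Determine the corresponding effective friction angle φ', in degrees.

37.3°

K_p = (1+sin φ)/(1−sin φ) ⇒ sin φ = (K_p − 1)/(K_p + 1) = 0.6063.
φ = arcsin(0.6063) = 37.32°.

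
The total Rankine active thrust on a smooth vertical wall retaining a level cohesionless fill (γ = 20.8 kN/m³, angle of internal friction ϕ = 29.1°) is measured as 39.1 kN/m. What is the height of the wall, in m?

K_a = 0.3456. P_a = ½ K_a γ H² ⇒ H = √(2P_a/(K_a γ)).
H = √(2×39.1/(0.3456×20.8)) = 3.298 m.

3.30 m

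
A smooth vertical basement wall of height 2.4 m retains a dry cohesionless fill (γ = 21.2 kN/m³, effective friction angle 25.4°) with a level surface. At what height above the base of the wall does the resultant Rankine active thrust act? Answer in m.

K_a = 0.3996.
The pressure distribution is triangular, so the resultant acts at H/3 above the base = 2.4/3 = 0.8000 m.

0.800 m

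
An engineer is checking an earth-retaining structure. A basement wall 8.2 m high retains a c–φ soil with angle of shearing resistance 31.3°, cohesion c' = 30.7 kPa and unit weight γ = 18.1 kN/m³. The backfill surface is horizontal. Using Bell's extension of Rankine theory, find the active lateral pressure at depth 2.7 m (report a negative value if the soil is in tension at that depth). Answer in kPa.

-19.1 kPa

K_a = (1 − sin φ)/(1 + sin φ) = 0.3162.
σ_a = K_a γ z − 2c√K_a = 0.3162×18.1×2.7 − 2×30.7×0.5623 = -19.07 kPa.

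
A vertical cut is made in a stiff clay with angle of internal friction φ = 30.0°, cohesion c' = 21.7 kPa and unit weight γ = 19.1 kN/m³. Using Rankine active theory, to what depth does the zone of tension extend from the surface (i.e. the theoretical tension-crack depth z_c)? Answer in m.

K_a = tan²(45° − 30.0°/2) = 0.3333; √K_a = 0.5774.
The active pressure is zero where K_a γ z = 2c√K_a, so z_c = 2c/(γ√K_a) = 2×21.7/(19.1×0.5774) = 3.936 m.

3.94 m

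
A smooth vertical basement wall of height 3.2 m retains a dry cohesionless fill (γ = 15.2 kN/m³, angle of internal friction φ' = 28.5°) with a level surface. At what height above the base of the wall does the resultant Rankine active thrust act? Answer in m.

1.07 m

K_a = 0.3540.
The pressure distribution is triangular, so the resultant acts at H/3 above the base = 3.2/3 = 1.067 m.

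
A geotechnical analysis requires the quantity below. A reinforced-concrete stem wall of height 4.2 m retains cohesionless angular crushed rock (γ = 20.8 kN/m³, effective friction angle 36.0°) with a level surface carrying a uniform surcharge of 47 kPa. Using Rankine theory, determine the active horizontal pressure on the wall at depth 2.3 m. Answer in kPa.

K_a = (1 − sin φ)/(1 + sin φ) = 0.2596.
σ_v = γz + q = 20.8 × 2.3 + 47 = 94.84 kPa.
σ_h = K_a σ_v = 0.2596 × 94.84 = 24.62 kPa.

24.6 kPa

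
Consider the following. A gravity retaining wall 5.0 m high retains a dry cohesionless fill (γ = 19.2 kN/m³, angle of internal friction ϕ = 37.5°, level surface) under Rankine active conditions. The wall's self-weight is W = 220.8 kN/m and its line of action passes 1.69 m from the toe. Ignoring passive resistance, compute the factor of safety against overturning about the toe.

K_a = tan²(45° − 37.5°/2) = 0.2432.
P_a = ½K_aγH² = 0.5×0.2432×19.2×5.0² = 58.37 kN/m, acting at H/3 = 1.667 m above the base.
Overturning moment M_o = P_a × H/3 = 58.37 × 1.667 = 97.28.
Resisting moment M_r = W × 1.69 = 220.8 × 1.69 = 373.2.
FS_overturning = M_r/M_o = 373.2/97.28 = 3.836.

3.84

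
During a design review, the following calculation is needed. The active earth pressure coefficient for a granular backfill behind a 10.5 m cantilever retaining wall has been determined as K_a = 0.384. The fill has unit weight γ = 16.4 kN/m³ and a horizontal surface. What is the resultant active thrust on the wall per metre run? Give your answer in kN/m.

347 kN/m

P = ½ K_a γ H² = 0.5 × 0.384 × 16.4 × 10.5² = 347.2 kN/m.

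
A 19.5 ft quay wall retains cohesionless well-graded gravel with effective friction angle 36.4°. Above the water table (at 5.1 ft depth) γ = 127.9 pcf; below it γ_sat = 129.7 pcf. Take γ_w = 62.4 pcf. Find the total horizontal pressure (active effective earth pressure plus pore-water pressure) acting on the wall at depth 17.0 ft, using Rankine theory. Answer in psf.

1110 psf

K_a = (1 − sin φ)/(1 + sin φ) = 0.2552.
γ' = 129.7 − 62.4 = 67.30 pcf.
Effective vertical stress at 17.0 ft: σ'_v = 127.9×5.1 + 67.30×11.9 = 1453 psf.
σ'_h = K_a σ'_v = 0.2552 × 1453 = 370.8 psf; u = γ_w × 11.9 = 742.6 psf.
Total σ_h = 370.8 + 742.6 = 1113 psf.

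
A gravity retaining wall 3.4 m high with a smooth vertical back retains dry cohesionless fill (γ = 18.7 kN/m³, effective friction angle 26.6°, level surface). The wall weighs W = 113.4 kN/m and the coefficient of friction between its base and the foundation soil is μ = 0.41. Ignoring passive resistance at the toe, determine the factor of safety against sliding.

1.13

K_a = tan²(45° − 26.6°/2) = 0.3814.
P_a = ½K_aγH² = 0.5×0.3814×18.7×3.4² = 41.23 kN/m, acting at H/3 = 1.133 m above the base.
FS_sliding = μW / P_a = 0.41×113.4 / 41.23 = 1.128.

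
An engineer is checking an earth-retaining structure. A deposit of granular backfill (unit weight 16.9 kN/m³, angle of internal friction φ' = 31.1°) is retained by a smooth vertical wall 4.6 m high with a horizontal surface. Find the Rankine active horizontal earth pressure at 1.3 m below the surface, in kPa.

K_a = (1 − sin φ)/(1 + sin φ) = 0.3188.
σ_h = K_a γ z = 0.3188 × 16.9 × 1.3 = 7.004 kPa.

7.00 kPa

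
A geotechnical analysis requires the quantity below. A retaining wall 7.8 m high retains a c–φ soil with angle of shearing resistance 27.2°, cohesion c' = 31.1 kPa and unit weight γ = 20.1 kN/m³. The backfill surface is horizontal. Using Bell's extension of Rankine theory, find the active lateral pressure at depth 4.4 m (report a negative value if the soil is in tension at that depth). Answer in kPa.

K_a = (1 − sin φ)/(1 + sin φ) = 0.3726.
σ_a = K_a γ z − 2c√K_a = 0.3726×20.1×4.4 − 2×31.1×0.6104 = -5.015 kPa.

-5.02 kPa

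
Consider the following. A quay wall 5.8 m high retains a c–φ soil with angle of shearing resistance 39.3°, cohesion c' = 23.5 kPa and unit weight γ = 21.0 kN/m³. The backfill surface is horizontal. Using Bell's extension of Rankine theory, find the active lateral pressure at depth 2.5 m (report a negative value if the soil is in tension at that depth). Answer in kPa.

-10.5 kPa

K_a = (1 − sin φ)/(1 + sin φ) = 0.2245.
σ_a = K_a γ z − 2c√K_a = 0.2245×21.0×2.5 − 2×23.5×0.4738 = -10.48 kPa.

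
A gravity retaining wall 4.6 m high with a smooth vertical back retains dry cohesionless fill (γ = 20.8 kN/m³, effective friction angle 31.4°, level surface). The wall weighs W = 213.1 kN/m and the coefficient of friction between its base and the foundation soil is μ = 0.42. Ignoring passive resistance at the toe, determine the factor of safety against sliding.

K_a = tan²(45° − 31.4°/2) = 0.3149.
P_a = ½K_aγH² = 0.5×0.3149×20.8×4.6² = 69.30 kN/m, acting at H/3 = 1.533 m above the base.
FS_sliding = μW / P_a = 0.42×213.1 / 69.30 = 1.291.

1.29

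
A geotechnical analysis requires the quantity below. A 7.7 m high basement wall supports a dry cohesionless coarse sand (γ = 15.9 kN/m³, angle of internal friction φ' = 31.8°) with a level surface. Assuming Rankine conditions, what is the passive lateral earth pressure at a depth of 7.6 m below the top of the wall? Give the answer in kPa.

K_p = (1 + sin φ)/(1 − sin φ) = 3.228.
σ_h = K_p γ z = 3.228 × 15.9 × 7.6 = 390.1 kPa.

390 kPa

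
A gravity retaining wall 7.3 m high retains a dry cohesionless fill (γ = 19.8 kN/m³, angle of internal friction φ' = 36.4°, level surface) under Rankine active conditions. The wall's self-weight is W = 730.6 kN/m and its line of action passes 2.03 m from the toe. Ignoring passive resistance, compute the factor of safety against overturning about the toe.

K_a = tan²(45° − 36.4°/2) = 0.2552.
P_a = ½K_aγH² = 0.5×0.2552×19.8×7.3² = 134.6 kN/m, acting at H/3 = 2.433 m above the base.
Overturning moment M_o = P_a × H/3 = 134.6 × 2.433 = 327.6.
Resisting moment M_r = W × 2.03 = 730.6 × 2.03 = 1483.
FS_overturning = M_r/M_o = 1483/327.6 = 4.528.

4.53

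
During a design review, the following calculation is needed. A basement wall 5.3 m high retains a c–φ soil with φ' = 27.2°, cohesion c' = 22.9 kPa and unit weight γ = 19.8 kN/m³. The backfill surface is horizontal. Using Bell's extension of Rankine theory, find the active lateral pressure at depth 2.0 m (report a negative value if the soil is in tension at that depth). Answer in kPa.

K_a = (1 − sin φ)/(1 + sin φ) = 0.3726.
σ_a = K_a γ z − 2c√K_a = 0.3726×19.8×2.0 − 2×22.9×0.6104 = -13.20 kPa.

-13.2 kPa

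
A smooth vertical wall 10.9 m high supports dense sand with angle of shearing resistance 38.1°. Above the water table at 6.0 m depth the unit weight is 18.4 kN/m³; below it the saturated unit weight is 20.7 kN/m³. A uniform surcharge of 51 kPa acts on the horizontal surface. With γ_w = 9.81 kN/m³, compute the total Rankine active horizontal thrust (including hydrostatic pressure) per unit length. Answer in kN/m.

K_a = tan²(45° − φ/2) = 0.2368.
γ' = 20.7 − 9.81 = 10.89 kN/m³. h₂ = H − d_w = 4.9 m.
σ'_h: at surface K_a·q = 12.08; at WT K_a(q+γd_w) = 38.22; at base K_a(q+γd_w+γ'h₂) = 50.86 kPa.
P₁ = ½(12.08+38.22)×6.0 = 150.9; P₂ = ½(38.22+50.86)×4.9 = 218.3; P_w = ½γ_w h₂² = 117.8.
Total = 150.9+218.3+117.8 = 486.9 kN/m.

487 kN/m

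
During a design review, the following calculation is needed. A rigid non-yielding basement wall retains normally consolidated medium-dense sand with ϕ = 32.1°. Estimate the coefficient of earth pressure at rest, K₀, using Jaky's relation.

0.469

K₀ = 1 − sin φ' = 1 − sin 32.1° = 0.4686.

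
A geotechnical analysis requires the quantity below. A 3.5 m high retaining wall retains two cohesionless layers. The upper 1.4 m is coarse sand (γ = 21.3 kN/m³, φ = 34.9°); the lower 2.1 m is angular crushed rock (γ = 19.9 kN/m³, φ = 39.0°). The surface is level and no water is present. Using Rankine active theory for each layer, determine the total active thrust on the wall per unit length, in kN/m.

K_a1 = tan²(45°−34.9°/2) = 0.2721; K_a2 = tan²(45°−39.0°/2) = 0.2275.
Layer 1: σ at base = K_a1 γ₁ h₁ = 8.115 kPa; P₁ = ½×8.115×1.4 = 5.681.
Layer 2: σ_v at top = γ₁h₁ = 29.82; σ_h top = K_a2×29.82 = 6.784; σ_h base = K_a2×(29.82+19.9×2.1) = 16.29.
P₂ = ½(6.784+16.29)×2.1 = 24.23. Total P_a = 5.681+24.23 = 29.91 kN/m.

29.9 kN/m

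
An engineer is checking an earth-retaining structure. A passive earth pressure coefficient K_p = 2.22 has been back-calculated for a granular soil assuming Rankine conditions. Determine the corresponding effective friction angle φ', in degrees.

22.3°

K_p = (1+sin φ)/(1−sin φ) ⇒ sin φ = (K_p − 1)/(K_p + 1) = 0.3789.
φ = arcsin(0.3789) = 22.26°.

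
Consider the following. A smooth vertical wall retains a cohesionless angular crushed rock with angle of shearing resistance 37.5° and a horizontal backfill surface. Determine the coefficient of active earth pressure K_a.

0.243

K_a = (1 − sin φ)/(1 + sin φ) = (1 − sin 37.5°)/(1 + sin 37.5°) = 0.2432.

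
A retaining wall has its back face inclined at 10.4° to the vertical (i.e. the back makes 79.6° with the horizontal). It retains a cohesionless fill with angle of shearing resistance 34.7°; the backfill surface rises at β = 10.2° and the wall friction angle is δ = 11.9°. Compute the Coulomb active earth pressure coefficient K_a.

K_a = sin²(α+φ) / [sin²α · sin(α−δ) · (1 + √{sin(φ+δ)sin(φ−β) / (sin(α−δ)sin(α+β))})²].
With α = 79.6°, φ = 34.7°, δ = 11.9°, β = 10.2°: K_a = 0.3762.

0.376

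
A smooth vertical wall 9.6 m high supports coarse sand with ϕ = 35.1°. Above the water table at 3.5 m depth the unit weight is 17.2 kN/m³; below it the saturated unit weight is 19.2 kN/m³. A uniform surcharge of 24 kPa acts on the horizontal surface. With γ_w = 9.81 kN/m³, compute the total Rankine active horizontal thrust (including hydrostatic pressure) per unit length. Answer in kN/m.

419 kN/m

K_a = tan²(45° − φ/2) = 0.2698.
γ' = 19.2 − 9.81 = 9.390 kN/m³. h₂ = H − d_w = 6.1 m.
σ'_h: at surface K_a·q = 6.476; at WT K_a(q+γd_w) = 22.72; at base K_a(q+γd_w+γ'h₂) = 38.18 kPa.
P₁ = ½(6.476+22.72)×3.5 = 51.09; P₂ = ½(22.72+38.18)×6.1 = 185.7; P_w = ½γ_w h₂² = 182.5.
Total = 51.09+185.7+182.5 = 419.3 kN/m.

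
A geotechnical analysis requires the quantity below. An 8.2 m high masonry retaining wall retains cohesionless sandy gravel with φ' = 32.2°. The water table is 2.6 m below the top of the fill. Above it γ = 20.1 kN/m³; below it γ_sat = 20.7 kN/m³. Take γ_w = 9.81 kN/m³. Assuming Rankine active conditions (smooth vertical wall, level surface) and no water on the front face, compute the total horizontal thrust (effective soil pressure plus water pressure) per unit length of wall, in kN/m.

K_a = tan²(45° − φ/2) = 0.3047.
γ' = 20.7 − 9.81 = 10.89 kN/m³. Depth below WT = 5.6 m.
σ'_h at WT = K_a γ d_w = 15.93 kPa; at base = 15.93 + K_a γ' × 5.6 = 34.51 kPa.
P₁ (0–2.6 m) = ½×15.93×2.6 = 20.70. P₂ (2.6–8.2 m) = ½(15.93+34.51)×5.6 = 141.2.
P_w = ½ γ_w h₂² = 0.5×9.81×5.6² = 153.8. Total = 20.70+141.2+153.8 = 315.7 kN/m.

316 kN/m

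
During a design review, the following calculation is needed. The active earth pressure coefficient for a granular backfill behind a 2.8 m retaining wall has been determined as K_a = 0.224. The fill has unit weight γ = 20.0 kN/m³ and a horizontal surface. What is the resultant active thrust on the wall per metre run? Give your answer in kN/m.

17.6 kN/m

P = ½ K_a γ H² = 0.5 × 0.224 × 20.0 × 2.8² = 17.56 kN/m.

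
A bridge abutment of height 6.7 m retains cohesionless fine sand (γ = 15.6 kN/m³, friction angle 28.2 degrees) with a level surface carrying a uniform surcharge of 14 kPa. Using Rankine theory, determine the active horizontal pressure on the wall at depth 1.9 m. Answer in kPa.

K_a = (1 − sin φ)/(1 + sin φ) = 0.3582.
σ_v = γz + q = 15.6 × 1.9 + 14 = 43.64 kPa.
σ_h = K_a σ_v = 0.3582 × 43.64 = 15.63 kPa.

15.6 kPa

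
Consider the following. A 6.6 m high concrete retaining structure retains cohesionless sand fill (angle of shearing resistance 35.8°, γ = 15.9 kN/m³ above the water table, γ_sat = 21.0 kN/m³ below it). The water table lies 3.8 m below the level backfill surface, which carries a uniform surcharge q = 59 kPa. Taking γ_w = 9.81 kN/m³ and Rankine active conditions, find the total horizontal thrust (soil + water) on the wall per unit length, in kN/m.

K_a = tan²(45° − φ/2) = 0.2619.
γ' = 21.0 − 9.81 = 11.19 kN/m³. h₂ = H − d_w = 2.8 m.
σ'_h: at surface K_a·q = 15.45; at WT K_a(q+γd_w) = 31.27; at base K_a(q+γd_w+γ'h₂) = 39.48 kPa.
P₁ = ½(15.45+31.27)×3.8 = 88.77; P₂ = ½(31.27+39.48)×2.8 = 99.05; P_w = ½γ_w h₂² = 38.46.
Total = 88.77+99.05+38.46 = 226.3 kN/m.

226 kN/m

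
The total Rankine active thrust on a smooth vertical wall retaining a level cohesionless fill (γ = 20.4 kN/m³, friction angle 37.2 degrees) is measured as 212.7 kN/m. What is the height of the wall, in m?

K_a = 0.2464. P_a = ½ K_a γ H² ⇒ H = √(2P_a/(K_a γ)).
H = √(2×212.7/(0.2464×20.4)) = 9.199 m.

9.20 m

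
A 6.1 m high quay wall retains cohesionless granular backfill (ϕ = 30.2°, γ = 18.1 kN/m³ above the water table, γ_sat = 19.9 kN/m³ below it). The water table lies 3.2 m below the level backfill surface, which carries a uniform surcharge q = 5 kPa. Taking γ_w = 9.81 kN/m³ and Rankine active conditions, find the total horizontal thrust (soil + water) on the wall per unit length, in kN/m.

K_a = tan²(45° − φ/2) = 0.3307.
γ' = 19.9 − 9.81 = 10.09 kN/m³. h₂ = H − d_w = 2.9 m.
σ'_h: at surface K_a·q = 1.653; at WT K_a(q+γd_w) = 20.80; at base K_a(q+γd_w+γ'h₂) = 30.48 kPa.
P₁ = ½(1.653+20.80)×3.2 = 35.93; P₂ = ½(20.80+30.48)×2.9 = 74.36; P_w = ½γ_w h₂² = 41.25.
Total = 35.93+74.36+41.25 = 151.5 kN/m.

152 kN/m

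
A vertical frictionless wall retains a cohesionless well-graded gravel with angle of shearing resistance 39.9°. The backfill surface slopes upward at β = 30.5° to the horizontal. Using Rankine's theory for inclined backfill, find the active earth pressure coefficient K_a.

0.323

K_a = cos β · (cos β − √(cos²β − cos²φ)) / (cos β + √(cos²β − cos²φ)).
cos β = 0.8616, cos φ = 0.7672, √(cos²β − cos²φ) = 0.3923.
K_a = 0.8616 × (0.8616 − 0.3923)/(0.8616 + 0.3923) = 0.3225.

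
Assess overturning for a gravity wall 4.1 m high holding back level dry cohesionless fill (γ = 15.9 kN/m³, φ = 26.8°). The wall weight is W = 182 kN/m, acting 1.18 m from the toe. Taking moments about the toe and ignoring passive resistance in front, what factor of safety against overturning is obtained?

3.11

K_a = tan²(45° − 26.8°/2) = 0.3785.
P_a = ½K_aγH² = 0.5×0.3785×15.9×4.1² = 50.58 kN/m, acting at H/3 = 1.367 m above the base.
Overturning moment M_o = P_a × H/3 = 50.58 × 1.367 = 69.13.
Resisting moment M_r = W × 1.18 = 182 × 1.18 = 214.8.
FS_overturning = M_r/M_o = 214.8/69.13 = 3.107.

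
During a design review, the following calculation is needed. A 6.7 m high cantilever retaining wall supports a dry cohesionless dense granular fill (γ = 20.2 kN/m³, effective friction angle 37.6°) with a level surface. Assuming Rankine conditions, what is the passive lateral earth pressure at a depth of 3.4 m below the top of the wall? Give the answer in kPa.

K_p = (1 + sin φ)/(1 − sin φ) = 4.130.
σ_h = K_p γ z = 4.130 × 20.2 × 3.4 = 283.7 kPa.

284 kPa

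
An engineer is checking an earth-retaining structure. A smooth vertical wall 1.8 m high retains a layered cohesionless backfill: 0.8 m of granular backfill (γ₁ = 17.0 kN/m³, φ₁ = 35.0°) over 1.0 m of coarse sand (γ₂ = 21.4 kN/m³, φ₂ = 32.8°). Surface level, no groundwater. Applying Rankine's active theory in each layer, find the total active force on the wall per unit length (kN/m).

K_a1 = tan²(45°−35.0°/2) = 0.2710; K_a2 = tan²(45°−32.8°/2) = 0.2973.
Layer 1: σ at base = K_a1 γ₁ h₁ = 3.685 kPa; P₁ = ½×3.685×0.8 = 1.474.
Layer 2: σ_v at top = γ₁h₁ = 13.60; σ_h top = K_a2×13.60 = 4.043; σ_h base = K_a2×(13.60+21.4×1.0) = 10.40.
P₂ = ½(4.043+10.40)×1.0 = 7.223. Total P_a = 1.474+7.223 = 8.698 kN/m.

8.70 kN/m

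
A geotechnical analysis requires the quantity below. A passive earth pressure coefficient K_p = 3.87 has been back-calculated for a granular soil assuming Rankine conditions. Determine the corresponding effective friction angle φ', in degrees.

36.1°

K_p = (1+sin φ)/(1−sin φ) ⇒ sin φ = (K_p − 1)/(K_p + 1) = 0.5893.
φ = arcsin(0.5893) = 36.11°.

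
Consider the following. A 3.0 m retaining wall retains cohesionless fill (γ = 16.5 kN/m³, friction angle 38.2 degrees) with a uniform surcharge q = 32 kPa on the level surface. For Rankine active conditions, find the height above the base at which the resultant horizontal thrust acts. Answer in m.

K_a = 0.2358.
Triangular part P₁ = ½K_aγH² = 17.51 at H/3 = 1.000 m; rectangular part P₂ = K_a q H = 22.64 at H/2 = 1.500 m.
ȳ = (P₁·1.000 + P₂·1.500)/(P₁+P₂) = 1.282 m.

1.28 m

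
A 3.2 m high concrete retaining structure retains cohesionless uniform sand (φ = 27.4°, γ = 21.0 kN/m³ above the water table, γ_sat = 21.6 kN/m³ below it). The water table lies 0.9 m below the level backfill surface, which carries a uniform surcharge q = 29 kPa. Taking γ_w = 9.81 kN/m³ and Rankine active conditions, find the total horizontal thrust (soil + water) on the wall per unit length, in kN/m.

K_a = tan²(45° − φ/2) = 0.3697.
γ' = 21.6 − 9.81 = 11.79 kN/m³. h₂ = H − d_w = 2.3 m.
σ'_h: at surface K_a·q = 10.72; at WT K_a(q+γd_w) = 17.71; at base K_a(q+γd_w+γ'h₂) = 27.73 kPa.
P₁ = ½(10.72+17.71)×0.9 = 12.79; P₂ = ½(17.71+27.73)×2.3 = 52.26; P_w = ½γ_w h₂² = 25.95.
Total = 12.79+52.26+25.95 = 91.00 kN/m.

91.0 kN/m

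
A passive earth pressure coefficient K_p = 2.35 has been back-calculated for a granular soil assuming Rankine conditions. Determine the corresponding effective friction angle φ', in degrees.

23.8°

K_p = (1+sin φ)/(1−sin φ) ⇒ sin φ = (K_p − 1)/(K_p + 1) = 0.4030.
φ = arcsin(0.4030) = 23.76°.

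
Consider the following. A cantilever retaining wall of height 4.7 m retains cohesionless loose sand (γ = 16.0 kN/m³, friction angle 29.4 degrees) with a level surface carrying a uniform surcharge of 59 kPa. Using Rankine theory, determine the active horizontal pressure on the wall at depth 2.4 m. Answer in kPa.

33.3 kPa

K_a = (1 − sin φ)/(1 + sin φ) = 0.3415.
σ_v = γz + q = 16.0 × 2.4 + 59 = 97.40 kPa.
σ_h = K_a σ_v = 0.3415 × 97.40 = 33.26 kPa.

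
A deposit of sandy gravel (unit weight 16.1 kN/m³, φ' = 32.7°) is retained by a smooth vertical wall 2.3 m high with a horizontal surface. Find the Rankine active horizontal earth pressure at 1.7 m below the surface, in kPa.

K_a = (1 − sin φ)/(1 + sin φ) = 0.2985.
σ_h = K_a γ z = 0.2985 × 16.1 × 1.7 = 8.170 kPa.

8.17 kPa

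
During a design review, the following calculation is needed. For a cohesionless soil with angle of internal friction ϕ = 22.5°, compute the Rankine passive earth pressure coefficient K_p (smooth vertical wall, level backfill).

2.24

K_p = (1 + sin φ)/(1 − sin φ) = tan²(45° + 22.5°/2) = 2.240.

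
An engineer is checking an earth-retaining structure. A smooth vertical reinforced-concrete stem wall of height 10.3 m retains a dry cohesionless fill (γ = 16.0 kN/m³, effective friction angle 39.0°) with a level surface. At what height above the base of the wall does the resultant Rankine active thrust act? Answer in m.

3.43 m

K_a = 0.2275.
The pressure distribution is triangular, so the resultant acts at H/3 above the base = 10.3/3 = 3.433 m.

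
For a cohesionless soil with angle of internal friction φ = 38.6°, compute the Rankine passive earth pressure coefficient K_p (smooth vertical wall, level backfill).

K_p = (1 + sin φ)/(1 − sin φ) = tan²(45° + 38.6°/2) = 4.317.

4.32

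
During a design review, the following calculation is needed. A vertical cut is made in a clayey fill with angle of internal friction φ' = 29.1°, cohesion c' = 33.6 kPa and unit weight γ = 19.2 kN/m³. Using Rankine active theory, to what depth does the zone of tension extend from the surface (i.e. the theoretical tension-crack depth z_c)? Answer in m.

5.95 m

K_a = tan²(45° − 29.1°/2) = 0.3456; √K_a = 0.5879.
The active pressure is zero where K_a γ z = 2c√K_a, so z_c = 2c/(γ√K_a) = 2×33.6/(19.2×0.5879) = 5.954 m.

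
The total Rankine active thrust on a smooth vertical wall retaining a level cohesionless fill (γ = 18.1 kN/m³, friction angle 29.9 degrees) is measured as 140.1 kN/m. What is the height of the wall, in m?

K_a = 0.3347. P_a = ½ K_a γ H² ⇒ H = √(2P_a/(K_a γ)).
H = √(2×140.1/(0.3347×18.1)) = 6.801 m.

6.80 m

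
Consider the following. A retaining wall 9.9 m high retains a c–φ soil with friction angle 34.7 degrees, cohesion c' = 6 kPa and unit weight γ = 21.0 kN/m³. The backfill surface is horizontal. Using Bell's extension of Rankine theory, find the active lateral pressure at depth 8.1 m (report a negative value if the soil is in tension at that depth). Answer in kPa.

K_a = (1 − sin φ)/(1 + sin φ) = 0.2745.
σ_a = K_a γ z − 2c√K_a = 0.2745×21.0×8.1 − 2×6×0.5239 = 40.40 kPa.

40.4 kPa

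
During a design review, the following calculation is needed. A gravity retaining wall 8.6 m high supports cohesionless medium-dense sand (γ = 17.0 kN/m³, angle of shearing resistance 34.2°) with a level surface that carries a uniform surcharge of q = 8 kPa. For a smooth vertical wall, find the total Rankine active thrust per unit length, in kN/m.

196 kN/m

K_a = tan²(45° − φ/2) = 0.2803.
Soil triangle: ½ K_a γ H² = 0.5×0.2803×17.0×8.6² = 176.2 kN/m.
Surcharge rectangle: K_a q H = 0.2803×8×8.6 = 19.29 kN/m.
Total = 176.2 + 19.29 = 195.5 kN/m.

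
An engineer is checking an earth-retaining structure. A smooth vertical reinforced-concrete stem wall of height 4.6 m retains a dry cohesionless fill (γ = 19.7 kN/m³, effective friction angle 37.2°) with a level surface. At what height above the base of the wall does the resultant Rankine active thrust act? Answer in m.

1.53 m

K_a = 0.2464.
The pressure distribution is triangular, so the resultant acts at H/3 above the base = 4.6/3 = 1.533 m.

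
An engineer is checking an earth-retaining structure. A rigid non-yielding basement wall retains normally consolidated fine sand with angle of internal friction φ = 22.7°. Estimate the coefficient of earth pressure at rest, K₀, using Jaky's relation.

K₀ = 1 − sin φ' = 1 − sin 22.7° = 0.6141.

0.614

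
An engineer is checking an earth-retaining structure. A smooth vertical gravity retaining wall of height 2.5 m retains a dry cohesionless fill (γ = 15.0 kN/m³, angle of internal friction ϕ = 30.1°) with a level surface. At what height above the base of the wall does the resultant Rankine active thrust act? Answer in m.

K_a = 0.3320.
The pressure distribution is triangular, so the resultant acts at H/3 above the base = 2.5/3 = 0.8333 m.

0.833 m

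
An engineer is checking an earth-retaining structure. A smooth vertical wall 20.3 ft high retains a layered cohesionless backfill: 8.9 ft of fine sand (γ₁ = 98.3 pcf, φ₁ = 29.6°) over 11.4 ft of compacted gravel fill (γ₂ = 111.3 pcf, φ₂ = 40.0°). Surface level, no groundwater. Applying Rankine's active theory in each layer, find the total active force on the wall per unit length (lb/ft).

5060 lb/ft

K_a1 = tan²(45°−29.6°/2) = 0.3387; K_a2 = tan²(45°−40.0°/2) = 0.2174.
Layer 1: σ at base = K_a1 γ₁ h₁ = 296.4 psf; P₁ = ½×296.4×8.9 = 1319.
Layer 2: σ_v at top = γ₁h₁ = 874.9; σ_h top = K_a2×874.9 = 190.2; σ_h base = K_a2×(874.9+111.3×11.4) = 466.1.
P₂ = ½(190.2+466.1)×11.4 = 3741. Total P_a = 1319+3741 = 5060 lb/ft.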